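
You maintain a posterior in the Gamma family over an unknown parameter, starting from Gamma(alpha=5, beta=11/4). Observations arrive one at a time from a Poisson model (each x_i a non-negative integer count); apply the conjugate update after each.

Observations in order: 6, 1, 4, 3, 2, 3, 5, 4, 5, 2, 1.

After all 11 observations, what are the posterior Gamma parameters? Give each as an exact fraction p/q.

obs 1: x=6 → posterior Gamma(11, 15/4)
obs 2: x=1 → posterior Gamma(12, 19/4)
obs 3: x=4 → posterior Gamma(16, 23/4)
obs 4: x=3 → posterior Gamma(19, 27/4)
obs 5: x=2 → posterior Gamma(21, 31/4)
obs 6: x=3 → posterior Gamma(24, 35/4)
obs 7: x=5 → posterior Gamma(29, 39/4)
obs 8: x=4 → posterior Gamma(33, 43/4)
obs 9: x=5 → posterior Gamma(38, 47/4)
obs 10: x=2 → posterior Gamma(40, 51/4)
obs 11: x=1 → posterior Gamma(41, 55/4)

alpha=41, beta=55/4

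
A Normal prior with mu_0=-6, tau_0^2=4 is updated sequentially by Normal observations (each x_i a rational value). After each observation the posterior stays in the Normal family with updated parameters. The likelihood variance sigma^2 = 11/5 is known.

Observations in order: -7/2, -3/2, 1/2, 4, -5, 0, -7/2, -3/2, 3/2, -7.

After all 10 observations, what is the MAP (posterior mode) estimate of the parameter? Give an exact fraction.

-386/211

obs 1: x=-7/2 → posterior Normal(-136/31, 44/31)
obs 2: x=-3/2 → posterior Normal(-166/51, 44/51)
obs 3: x=1/2 → posterior Normal(-156/71, 44/71)
obs 4: x=4 → posterior Normal(-76/91, 44/91)
obs 5: x=-5 → posterior Normal(-176/111, 44/111)
obs 6: x=0 → posterior Normal(-176/131, 44/131)
obs 7: x=-7/2 → posterior Normal(-246/151, 44/151)
obs 8: x=-3/2 → posterior Normal(-92/57, 44/171)
obs 9: x=3/2 → posterior Normal(-246/191, 44/191)
obs 10: x=-7 → posterior Normal(-386/211, 44/211)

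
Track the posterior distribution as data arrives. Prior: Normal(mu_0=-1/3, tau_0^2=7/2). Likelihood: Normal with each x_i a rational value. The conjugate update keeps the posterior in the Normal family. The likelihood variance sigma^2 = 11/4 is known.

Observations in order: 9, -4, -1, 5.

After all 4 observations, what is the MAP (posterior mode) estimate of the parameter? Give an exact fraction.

obs 1: x=9 → posterior Normal(367/75, 77/50)
obs 2: x=-4 → posterior Normal(199/117, 77/78)
obs 3: x=-1 → posterior Normal(157/159, 77/106)
obs 4: x=5 → posterior Normal(367/201, 77/134)

367/201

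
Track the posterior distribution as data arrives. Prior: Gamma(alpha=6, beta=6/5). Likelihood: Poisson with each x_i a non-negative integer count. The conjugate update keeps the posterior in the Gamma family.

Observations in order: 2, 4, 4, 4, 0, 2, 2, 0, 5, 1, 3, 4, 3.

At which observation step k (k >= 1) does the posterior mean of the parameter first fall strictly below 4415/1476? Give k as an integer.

obs 1: x=2 → posterior Gamma(8, 11/5)
obs 2: x=4 → posterior Gamma(12, 16/5)
obs 3: x=4 → posterior Gamma(16, 21/5)
obs 4: x=4 → posterior Gamma(20, 26/5)
obs 5: x=0 → posterior Gamma(20, 31/5)
obs 6: x=2 → posterior Gamma(22, 36/5)
obs 7: x=2 → posterior Gamma(24, 41/5)
obs 8: x=0 → posterior Gamma(24, 46/5)
obs 9: x=5 → posterior Gamma(29, 51/5)
obs 10: x=1 → posterior Gamma(30, 56/5)
obs 11: x=3 → posterior Gamma(33, 61/5)
obs 12: x=4 → posterior Gamma(37, 66/5)
obs 13: x=3 → posterior Gamma(40, 71/5)

k = 7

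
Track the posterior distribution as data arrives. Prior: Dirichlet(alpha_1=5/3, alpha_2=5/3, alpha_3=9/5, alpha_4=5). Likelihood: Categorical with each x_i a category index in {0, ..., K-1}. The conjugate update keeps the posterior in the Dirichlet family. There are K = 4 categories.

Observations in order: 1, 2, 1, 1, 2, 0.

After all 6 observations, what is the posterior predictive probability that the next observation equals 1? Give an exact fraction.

35/121

obs 1: x=1 → posterior Dirichlet(5/3, 8/3, 9/5, 5)
obs 2: x=2 → posterior Dirichlet(5/3, 8/3, 14/5, 5)
obs 3: x=1 → posterior Dirichlet(5/3, 11/3, 14/5, 5)
obs 4: x=1 → posterior Dirichlet(5/3, 14/3, 14/5, 5)
obs 5: x=2 → posterior Dirichlet(5/3, 14/3, 19/5, 5)
obs 6: x=0 → posterior Dirichlet(8/3, 14/3, 19/5, 5)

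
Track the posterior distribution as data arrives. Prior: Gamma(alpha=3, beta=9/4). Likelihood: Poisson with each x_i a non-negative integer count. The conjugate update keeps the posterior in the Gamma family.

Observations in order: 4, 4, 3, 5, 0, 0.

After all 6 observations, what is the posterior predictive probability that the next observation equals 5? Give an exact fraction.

obs 1: x=4 → posterior Gamma(7, 13/4)
obs 2: x=4 → posterior Gamma(11, 17/4)
obs 3: x=3 → posterior Gamma(14, 21/4)
obs 4: x=5 → posterior Gamma(19, 25/4)
obs 5: x=0 → posterior Gamma(19, 29/4)
obs 6: x=0 → posterior Gamma(19, 33/4)

2449271767520991552571057204546716672/43335257111193343900365036083324748961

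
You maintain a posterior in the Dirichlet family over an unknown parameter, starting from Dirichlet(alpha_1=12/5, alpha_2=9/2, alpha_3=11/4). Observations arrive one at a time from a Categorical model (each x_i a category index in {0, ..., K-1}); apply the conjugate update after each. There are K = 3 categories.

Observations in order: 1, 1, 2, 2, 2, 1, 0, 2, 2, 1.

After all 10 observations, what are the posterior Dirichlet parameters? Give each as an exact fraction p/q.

alpha_1=17/5, alpha_2=17/2, alpha_3=31/4

obs 1: x=1 → posterior Dirichlet(12/5, 11/2, 11/4)
obs 2: x=1 → posterior Dirichlet(12/5, 13/2, 11/4)
obs 3: x=2 → posterior Dirichlet(12/5, 13/2, 15/4)
obs 4: x=2 → posterior Dirichlet(12/5, 13/2, 19/4)
obs 5: x=2 → posterior Dirichlet(12/5, 13/2, 23/4)
obs 6: x=1 → posterior Dirichlet(12/5, 15/2, 23/4)
obs 7: x=0 → posterior Dirichlet(17/5, 15/2, 23/4)
obs 8: x=2 → posterior Dirichlet(17/5, 15/2, 27/4)
obs 9: x=2 → posterior Dirichlet(17/5, 15/2, 31/4)
obs 10: x=1 → posterior Dirichlet(17/5, 17/2, 31/4)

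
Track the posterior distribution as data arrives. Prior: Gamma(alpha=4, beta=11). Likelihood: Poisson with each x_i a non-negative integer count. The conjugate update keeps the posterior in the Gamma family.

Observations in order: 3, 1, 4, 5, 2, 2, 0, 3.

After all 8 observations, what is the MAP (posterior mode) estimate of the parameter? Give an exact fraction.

obs 1: x=3 → posterior Gamma(7, 12)
obs 2: x=1 → posterior Gamma(8, 13)
obs 3: x=4 → posterior Gamma(12, 14)
obs 4: x=5 → posterior Gamma(17, 15)
obs 5: x=2 → posterior Gamma(19, 16)
obs 6: x=2 → posterior Gamma(21, 17)
obs 7: x=0 → posterior Gamma(21, 18)
obs 8: x=3 → posterior Gamma(24, 19)

23/19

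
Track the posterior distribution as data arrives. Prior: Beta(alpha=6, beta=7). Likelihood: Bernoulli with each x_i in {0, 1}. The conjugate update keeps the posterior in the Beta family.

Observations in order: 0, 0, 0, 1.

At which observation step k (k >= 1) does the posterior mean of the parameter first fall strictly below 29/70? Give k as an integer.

k = 2

obs 1: x=0 → posterior Beta(6, 8)
obs 2: x=0 → posterior Beta(6, 9)
obs 3: x=0 → posterior Beta(6, 10)
obs 4: x=1 → posterior Beta(7, 10)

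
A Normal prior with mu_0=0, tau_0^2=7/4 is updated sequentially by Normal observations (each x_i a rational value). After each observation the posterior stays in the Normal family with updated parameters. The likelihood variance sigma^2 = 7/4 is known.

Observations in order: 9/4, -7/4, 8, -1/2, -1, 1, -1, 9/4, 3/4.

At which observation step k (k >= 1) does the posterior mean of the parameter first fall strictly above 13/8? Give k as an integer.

obs 1: x=9/4 → posterior Normal(9/8, 7/8)
obs 2: x=-7/4 → posterior Normal(1/6, 7/12)
obs 3: x=8 → posterior Normal(17/8, 7/16)
obs 4: x=-1/2 → posterior Normal(8/5, 7/20)
obs 5: x=-1 → posterior Normal(7/6, 7/24)
obs 6: x=1 → posterior Normal(8/7, 1/4)
obs 7: x=-1 → posterior Normal(7/8, 7/32)
obs 8: x=9/4 → posterior Normal(37/36, 7/36)
obs 9: x=3/4 → posterior Normal(1, 7/40)

k = 3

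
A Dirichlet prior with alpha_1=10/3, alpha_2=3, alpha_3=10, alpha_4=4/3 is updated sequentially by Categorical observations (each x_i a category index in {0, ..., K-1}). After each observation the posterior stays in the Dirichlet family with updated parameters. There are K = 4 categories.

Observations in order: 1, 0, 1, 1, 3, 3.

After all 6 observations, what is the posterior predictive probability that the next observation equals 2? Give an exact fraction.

obs 1: x=1 → posterior Dirichlet(10/3, 4, 10, 4/3)
obs 2: x=0 → posterior Dirichlet(13/3, 4, 10, 4/3)
obs 3: x=1 → posterior Dirichlet(13/3, 5, 10, 4/3)
obs 4: x=1 → posterior Dirichlet(13/3, 6, 10, 4/3)
obs 5: x=3 → posterior Dirichlet(13/3, 6, 10, 7/3)
obs 6: x=3 → posterior Dirichlet(13/3, 6, 10, 10/3)

30/71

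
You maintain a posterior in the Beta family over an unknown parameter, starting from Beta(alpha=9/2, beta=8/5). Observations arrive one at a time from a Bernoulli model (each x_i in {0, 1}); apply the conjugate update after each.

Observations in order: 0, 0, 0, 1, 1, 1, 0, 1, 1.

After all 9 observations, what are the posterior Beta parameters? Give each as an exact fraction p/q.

alpha=19/2, beta=28/5

obs 1: x=0 → posterior Beta(9/2, 13/5)
obs 2: x=0 → posterior Beta(9/2, 18/5)
obs 3: x=0 → posterior Beta(9/2, 23/5)
obs 4: x=1 → posterior Beta(11/2, 23/5)
obs 5: x=1 → posterior Beta(13/2, 23/5)
obs 6: x=1 → posterior Beta(15/2, 23/5)
obs 7: x=0 → posterior Beta(15/2, 28/5)
obs 8: x=1 → posterior Beta(17/2, 28/5)
obs 9: x=1 → posterior Beta(19/2, 28/5)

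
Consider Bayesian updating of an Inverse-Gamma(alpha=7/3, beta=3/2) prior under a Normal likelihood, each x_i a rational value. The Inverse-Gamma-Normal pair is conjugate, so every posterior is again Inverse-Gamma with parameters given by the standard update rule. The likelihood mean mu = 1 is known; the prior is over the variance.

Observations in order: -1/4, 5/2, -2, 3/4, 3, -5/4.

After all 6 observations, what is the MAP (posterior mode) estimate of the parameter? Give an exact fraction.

63/32

obs 1: x=-1/4 → posterior Inverse-Gamma(17/6, 73/32)
obs 2: x=5/2 → posterior Inverse-Gamma(10/3, 109/32)
obs 3: x=-2 → posterior Inverse-Gamma(23/6, 253/32)
obs 4: x=3/4 → posterior Inverse-Gamma(13/3, 127/16)
obs 5: x=3 → posterior Inverse-Gamma(29/6, 159/16)
obs 6: x=-5/4 → posterior Inverse-Gamma(16/3, 399/32)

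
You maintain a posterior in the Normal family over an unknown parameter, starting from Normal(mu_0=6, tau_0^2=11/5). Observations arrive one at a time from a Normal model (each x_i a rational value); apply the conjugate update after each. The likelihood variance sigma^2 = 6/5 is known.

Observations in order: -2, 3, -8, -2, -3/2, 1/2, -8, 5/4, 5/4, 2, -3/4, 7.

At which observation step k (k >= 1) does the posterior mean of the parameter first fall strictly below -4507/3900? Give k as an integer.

obs 1: x=-2 → posterior Normal(14/17, 66/85)
obs 2: x=3 → posterior Normal(47/28, 33/70)
obs 3: x=-8 → posterior Normal(-41/39, 22/65)
obs 4: x=-2 → posterior Normal(-63/50, 33/125)
obs 5: x=-3/2 → posterior Normal(-159/122, 66/305)
obs 6: x=1/2 → posterior Normal(-37/36, 11/60)
obs 7: x=-8 → posterior Normal(-162/83, 66/415)
obs 8: x=5/4 → posterior Normal(-593/376, 33/235)
obs 9: x=5/4 → posterior Normal(-269/210, 22/175)
obs 10: x=2 → posterior Normal(-225/232, 33/290)
obs 11: x=-3/4 → posterior Normal(-483/508, 66/635)
obs 12: x=7 → posterior Normal(-175/552, 11/115)

k = 4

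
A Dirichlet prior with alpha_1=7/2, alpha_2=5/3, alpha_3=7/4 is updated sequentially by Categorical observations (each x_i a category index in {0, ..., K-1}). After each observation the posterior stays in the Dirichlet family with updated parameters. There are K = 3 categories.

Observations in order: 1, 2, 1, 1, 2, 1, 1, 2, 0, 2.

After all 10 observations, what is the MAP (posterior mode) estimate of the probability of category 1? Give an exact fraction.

68/167

obs 1: x=1 → posterior Dirichlet(7/2, 8/3, 7/4)
obs 2: x=2 → posterior Dirichlet(7/2, 8/3, 11/4)
obs 3: x=1 → posterior Dirichlet(7/2, 11/3, 11/4)
obs 4: x=1 → posterior Dirichlet(7/2, 14/3, 11/4)
obs 5: x=2 → posterior Dirichlet(7/2, 14/3, 15/4)
obs 6: x=1 → posterior Dirichlet(7/2, 17/3, 15/4)
obs 7: x=1 → posterior Dirichlet(7/2, 20/3, 15/4)
obs 8: x=2 → posterior Dirichlet(7/2, 20/3, 19/4)
obs 9: x=0 → posterior Dirichlet(9/2, 20/3, 19/4)
obs 10: x=2 → posterior Dirichlet(9/2, 20/3, 23/4)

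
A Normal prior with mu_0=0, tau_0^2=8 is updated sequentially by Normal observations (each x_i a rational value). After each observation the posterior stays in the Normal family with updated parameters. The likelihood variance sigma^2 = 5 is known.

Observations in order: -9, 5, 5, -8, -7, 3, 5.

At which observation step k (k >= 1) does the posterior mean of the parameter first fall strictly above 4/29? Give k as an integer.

k = 3

obs 1: x=-9 → posterior Normal(-72/13, 40/13)
obs 2: x=5 → posterior Normal(-32/21, 40/21)
obs 3: x=5 → posterior Normal(8/29, 40/29)
obs 4: x=-8 → posterior Normal(-56/37, 40/37)
obs 5: x=-7 → posterior Normal(-112/45, 8/9)
obs 6: x=3 → posterior Normal(-88/53, 40/53)
obs 7: x=5 → posterior Normal(-48/61, 40/61)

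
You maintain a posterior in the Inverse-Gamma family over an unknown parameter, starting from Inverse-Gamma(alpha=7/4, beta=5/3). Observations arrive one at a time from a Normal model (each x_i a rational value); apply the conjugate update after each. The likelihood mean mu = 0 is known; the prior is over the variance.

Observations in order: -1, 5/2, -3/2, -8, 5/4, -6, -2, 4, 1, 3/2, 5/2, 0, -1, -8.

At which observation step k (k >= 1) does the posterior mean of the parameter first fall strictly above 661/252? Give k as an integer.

obs 1: x=-1 → posterior Inverse-Gamma(9/4, 13/6)
obs 2: x=5/2 → posterior Inverse-Gamma(11/4, 127/24)
obs 3: x=-3/2 → posterior Inverse-Gamma(13/4, 77/12)
obs 4: x=-8 → posterior Inverse-Gamma(15/4, 461/12)
obs 5: x=5/4 → posterior Inverse-Gamma(17/4, 3763/96)
obs 6: x=-6 → posterior Inverse-Gamma(19/4, 5491/96)
obs 7: x=-2 → posterior Inverse-Gamma(21/4, 5683/96)
obs 8: x=4 → posterior Inverse-Gamma(23/4, 6451/96)
obs 9: x=1 → posterior Inverse-Gamma(25/4, 6499/96)
obs 10: x=3/2 → posterior Inverse-Gamma(27/4, 6607/96)
obs 11: x=5/2 → posterior Inverse-Gamma(29/4, 6907/96)
obs 12: x=0 → posterior Inverse-Gamma(31/4, 6907/96)
obs 13: x=-1 → posterior Inverse-Gamma(33/4, 6955/96)
obs 14: x=-8 → posterior Inverse-Gamma(35/4, 10027/96)

k = 2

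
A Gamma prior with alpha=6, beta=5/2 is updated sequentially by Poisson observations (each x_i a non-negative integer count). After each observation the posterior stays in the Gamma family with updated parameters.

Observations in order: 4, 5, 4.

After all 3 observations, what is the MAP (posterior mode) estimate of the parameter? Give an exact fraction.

36/11

obs 1: x=4 → posterior Gamma(10, 7/2)
obs 2: x=5 → posterior Gamma(15, 9/2)
obs 3: x=4 → posterior Gamma(19, 11/2)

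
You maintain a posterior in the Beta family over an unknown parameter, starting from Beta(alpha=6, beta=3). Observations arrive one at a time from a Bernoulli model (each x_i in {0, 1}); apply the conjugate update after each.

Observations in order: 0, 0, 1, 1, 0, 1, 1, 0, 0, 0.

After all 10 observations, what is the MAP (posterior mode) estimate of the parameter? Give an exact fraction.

9/17

obs 1: x=0 → posterior Beta(6, 4)
obs 2: x=0 → posterior Beta(6, 5)
obs 3: x=1 → posterior Beta(7, 5)
obs 4: x=1 → posterior Beta(8, 5)
obs 5: x=0 → posterior Beta(8, 6)
obs 6: x=1 → posterior Beta(9, 6)
obs 7: x=1 → posterior Beta(10, 6)
obs 8: x=0 → posterior Beta(10, 7)
obs 9: x=0 → posterior Beta(10, 8)
obs 10: x=0 → posterior Beta(10, 9)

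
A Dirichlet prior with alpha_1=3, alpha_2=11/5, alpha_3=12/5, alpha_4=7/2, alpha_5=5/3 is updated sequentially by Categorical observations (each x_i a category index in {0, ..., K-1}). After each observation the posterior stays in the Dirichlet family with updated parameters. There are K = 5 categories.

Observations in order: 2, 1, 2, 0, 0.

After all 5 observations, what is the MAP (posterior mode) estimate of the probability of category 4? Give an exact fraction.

obs 1: x=2 → posterior Dirichlet(3, 11/5, 17/5, 7/2, 5/3)
obs 2: x=1 → posterior Dirichlet(3, 16/5, 17/5, 7/2, 5/3)
obs 3: x=2 → posterior Dirichlet(3, 16/5, 22/5, 7/2, 5/3)
obs 4: x=0 → posterior Dirichlet(4, 16/5, 22/5, 7/2, 5/3)
obs 5: x=0 → posterior Dirichlet(5, 16/5, 22/5, 7/2, 5/3)

20/383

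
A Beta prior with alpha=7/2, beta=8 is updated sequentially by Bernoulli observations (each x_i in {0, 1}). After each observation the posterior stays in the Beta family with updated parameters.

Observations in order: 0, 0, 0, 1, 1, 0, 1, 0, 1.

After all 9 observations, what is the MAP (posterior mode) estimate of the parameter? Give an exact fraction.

obs 1: x=0 → posterior Beta(7/2, 9)
obs 2: x=0 → posterior Beta(7/2, 10)
obs 3: x=0 → posterior Beta(7/2, 11)
obs 4: x=1 → posterior Beta(9/2, 11)
obs 5: x=1 → posterior Beta(11/2, 11)
obs 6: x=0 → posterior Beta(11/2, 12)
obs 7: x=1 → posterior Beta(13/2, 12)
obs 8: x=0 → posterior Beta(13/2, 13)
obs 9: x=1 → posterior Beta(15/2, 13)

13/37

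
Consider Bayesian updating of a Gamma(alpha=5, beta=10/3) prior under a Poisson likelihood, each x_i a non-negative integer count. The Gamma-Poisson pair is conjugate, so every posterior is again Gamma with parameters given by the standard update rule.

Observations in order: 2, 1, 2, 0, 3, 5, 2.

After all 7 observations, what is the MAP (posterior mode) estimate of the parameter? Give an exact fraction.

57/31

obs 1: x=2 → posterior Gamma(7, 13/3)
obs 2: x=1 → posterior Gamma(8, 16/3)
obs 3: x=2 → posterior Gamma(10, 19/3)
obs 4: x=0 → posterior Gamma(10, 22/3)
obs 5: x=3 → posterior Gamma(13, 25/3)
obs 6: x=5 → posterior Gamma(18, 28/3)
obs 7: x=2 → posterior Gamma(20, 31/3)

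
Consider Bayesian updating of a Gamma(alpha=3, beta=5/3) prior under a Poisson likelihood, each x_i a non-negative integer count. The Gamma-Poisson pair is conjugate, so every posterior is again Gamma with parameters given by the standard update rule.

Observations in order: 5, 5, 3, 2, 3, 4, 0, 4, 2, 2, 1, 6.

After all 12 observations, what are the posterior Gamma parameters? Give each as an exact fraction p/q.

obs 1: x=5 → posterior Gamma(8, 8/3)
obs 2: x=5 → posterior Gamma(13, 11/3)
obs 3: x=3 → posterior Gamma(16, 14/3)
obs 4: x=2 → posterior Gamma(18, 17/3)
obs 5: x=3 → posterior Gamma(21, 20/3)
obs 6: x=4 → posterior Gamma(25, 23/3)
obs 7: x=0 → posterior Gamma(25, 26/3)
obs 8: x=4 → posterior Gamma(29, 29/3)
obs 9: x=2 → posterior Gamma(31, 32/3)
obs 10: x=2 → posterior Gamma(33, 35/3)
obs 11: x=1 → posterior Gamma(34, 38/3)
obs 12: x=6 → posterior Gamma(40, 41/3)

alpha=40, beta=41/3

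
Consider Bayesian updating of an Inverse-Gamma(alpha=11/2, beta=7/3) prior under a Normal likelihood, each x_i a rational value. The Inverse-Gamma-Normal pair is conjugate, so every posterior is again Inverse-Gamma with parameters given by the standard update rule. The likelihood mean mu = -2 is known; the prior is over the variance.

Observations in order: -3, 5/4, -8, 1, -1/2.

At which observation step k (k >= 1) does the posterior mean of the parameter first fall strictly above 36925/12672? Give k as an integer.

k = 3

obs 1: x=-3 → posterior Inverse-Gamma(6, 17/6)
obs 2: x=5/4 → posterior Inverse-Gamma(13/2, 779/96)
obs 3: x=-8 → posterior Inverse-Gamma(7, 2507/96)
obs 4: x=1 → posterior Inverse-Gamma(15/2, 2939/96)
obs 5: x=-1/2 → posterior Inverse-Gamma(8, 3047/96)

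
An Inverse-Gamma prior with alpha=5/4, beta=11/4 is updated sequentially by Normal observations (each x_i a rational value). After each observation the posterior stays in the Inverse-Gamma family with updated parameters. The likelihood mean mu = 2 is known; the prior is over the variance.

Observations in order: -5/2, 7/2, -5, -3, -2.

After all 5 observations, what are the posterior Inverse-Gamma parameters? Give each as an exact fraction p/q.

alpha=15/4, beta=59

obs 1: x=-5/2 → posterior Inverse-Gamma(7/4, 103/8)
obs 2: x=7/2 → posterior Inverse-Gamma(9/4, 14)
obs 3: x=-5 → posterior Inverse-Gamma(11/4, 77/2)
obs 4: x=-3 → posterior Inverse-Gamma(13/4, 51)
obs 5: x=-2 → posterior Inverse-Gamma(15/4, 59)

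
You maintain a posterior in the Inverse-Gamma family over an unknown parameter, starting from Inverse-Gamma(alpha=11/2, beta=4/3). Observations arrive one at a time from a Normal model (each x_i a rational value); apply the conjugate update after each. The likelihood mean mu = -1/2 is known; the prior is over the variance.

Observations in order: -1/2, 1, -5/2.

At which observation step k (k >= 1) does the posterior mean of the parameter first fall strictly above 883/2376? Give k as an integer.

obs 1: x=-1/2 → posterior Inverse-Gamma(6, 4/3)
obs 2: x=1 → posterior Inverse-Gamma(13/2, 59/24)
obs 3: x=-5/2 → posterior Inverse-Gamma(7, 107/24)

k = 2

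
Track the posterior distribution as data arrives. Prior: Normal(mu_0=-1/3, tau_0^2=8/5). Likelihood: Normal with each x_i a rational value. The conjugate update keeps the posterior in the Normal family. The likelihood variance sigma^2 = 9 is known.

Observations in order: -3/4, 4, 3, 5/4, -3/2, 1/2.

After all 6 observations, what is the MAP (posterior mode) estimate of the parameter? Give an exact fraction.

37/93

obs 1: x=-3/4 → posterior Normal(-21/53, 72/53)
obs 2: x=4 → posterior Normal(11/61, 72/61)
obs 3: x=3 → posterior Normal(35/69, 24/23)
obs 4: x=5/4 → posterior Normal(45/77, 72/77)
obs 5: x=-3/2 → posterior Normal(33/85, 72/85)
obs 6: x=1/2 → posterior Normal(37/93, 24/31)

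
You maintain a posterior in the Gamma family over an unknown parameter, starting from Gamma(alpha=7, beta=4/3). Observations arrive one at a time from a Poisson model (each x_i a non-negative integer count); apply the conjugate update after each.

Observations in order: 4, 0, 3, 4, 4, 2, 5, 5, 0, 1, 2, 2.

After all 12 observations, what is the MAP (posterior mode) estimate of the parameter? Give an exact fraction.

obs 1: x=4 → posterior Gamma(11, 7/3)
obs 2: x=0 → posterior Gamma(11, 10/3)
obs 3: x=3 → posterior Gamma(14, 13/3)
obs 4: x=4 → posterior Gamma(18, 16/3)
obs 5: x=4 → posterior Gamma(22, 19/3)
obs 6: x=2 → posterior Gamma(24, 22/3)
obs 7: x=5 → posterior Gamma(29, 25/3)
obs 8: x=5 → posterior Gamma(34, 28/3)
obs 9: x=0 → posterior Gamma(34, 31/3)
obs 10: x=1 → posterior Gamma(35, 34/3)
obs 11: x=2 → posterior Gamma(37, 37/3)
obs 12: x=2 → posterior Gamma(39, 40/3)

57/20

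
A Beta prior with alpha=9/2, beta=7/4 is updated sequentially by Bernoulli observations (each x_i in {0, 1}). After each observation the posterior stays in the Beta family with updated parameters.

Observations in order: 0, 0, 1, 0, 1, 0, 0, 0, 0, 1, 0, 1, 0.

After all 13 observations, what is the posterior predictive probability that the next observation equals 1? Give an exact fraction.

34/77

obs 1: x=0 → posterior Beta(9/2, 11/4)
obs 2: x=0 → posterior Beta(9/2, 15/4)
obs 3: x=1 → posterior Beta(11/2, 15/4)
obs 4: x=0 → posterior Beta(11/2, 19/4)
obs 5: x=1 → posterior Beta(13/2, 19/4)
obs 6: x=0 → posterior Beta(13/2, 23/4)
obs 7: x=0 → posterior Beta(13/2, 27/4)
obs 8: x=0 → posterior Beta(13/2, 31/4)
obs 9: x=0 → posterior Beta(13/2, 35/4)
obs 10: x=1 → posterior Beta(15/2, 35/4)
obs 11: x=0 → posterior Beta(15/2, 39/4)
obs 12: x=1 → posterior Beta(17/2, 39/4)
obs 13: x=0 → posterior Beta(17/2, 43/4)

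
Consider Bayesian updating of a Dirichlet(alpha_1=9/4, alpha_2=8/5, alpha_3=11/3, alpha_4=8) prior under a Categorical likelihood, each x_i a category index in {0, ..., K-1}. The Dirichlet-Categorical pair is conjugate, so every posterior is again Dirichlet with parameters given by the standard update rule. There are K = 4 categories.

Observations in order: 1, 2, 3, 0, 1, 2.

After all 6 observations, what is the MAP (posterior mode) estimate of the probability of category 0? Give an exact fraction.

135/1051

obs 1: x=1 → posterior Dirichlet(9/4, 13/5, 11/3, 8)
obs 2: x=2 → posterior Dirichlet(9/4, 13/5, 14/3, 8)
obs 3: x=3 → posterior Dirichlet(9/4, 13/5, 14/3, 9)
obs 4: x=0 → posterior Dirichlet(13/4, 13/5, 14/3, 9)
obs 5: x=1 → posterior Dirichlet(13/4, 18/5, 14/3, 9)
obs 6: x=2 → posterior Dirichlet(13/4, 18/5, 17/3, 9)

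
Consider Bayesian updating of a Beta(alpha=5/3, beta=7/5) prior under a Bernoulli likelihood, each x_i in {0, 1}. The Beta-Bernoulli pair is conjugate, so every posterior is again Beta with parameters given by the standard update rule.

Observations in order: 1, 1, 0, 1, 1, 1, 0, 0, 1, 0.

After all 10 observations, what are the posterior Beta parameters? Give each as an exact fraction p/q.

alpha=23/3, beta=27/5

obs 1: x=1 → posterior Beta(8/3, 7/5)
obs 2: x=1 → posterior Beta(11/3, 7/5)
obs 3: x=0 → posterior Beta(11/3, 12/5)
obs 4: x=1 → posterior Beta(14/3, 12/5)
obs 5: x=1 → posterior Beta(17/3, 12/5)
obs 6: x=1 → posterior Beta(20/3, 12/5)
obs 7: x=0 → posterior Beta(20/3, 17/5)
obs 8: x=0 → posterior Beta(20/3, 22/5)
obs 9: x=1 → posterior Beta(23/3, 22/5)
obs 10: x=0 → posterior Beta(23/3, 27/5)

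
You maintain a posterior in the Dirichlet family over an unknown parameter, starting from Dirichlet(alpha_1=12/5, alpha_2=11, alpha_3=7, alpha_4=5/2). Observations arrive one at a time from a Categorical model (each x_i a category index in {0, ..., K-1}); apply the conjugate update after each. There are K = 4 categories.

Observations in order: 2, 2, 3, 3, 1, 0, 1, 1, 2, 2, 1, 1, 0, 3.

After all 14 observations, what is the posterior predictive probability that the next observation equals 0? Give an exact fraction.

obs 1: x=2 → posterior Dirichlet(12/5, 11, 8, 5/2)
obs 2: x=2 → posterior Dirichlet(12/5, 11, 9, 5/2)
obs 3: x=3 → posterior Dirichlet(12/5, 11, 9, 7/2)
obs 4: x=3 → posterior Dirichlet(12/5, 11, 9, 9/2)
obs 5: x=1 → posterior Dirichlet(12/5, 12, 9, 9/2)
obs 6: x=0 → posterior Dirichlet(17/5, 12, 9, 9/2)
obs 7: x=1 → posterior Dirichlet(17/5, 13, 9, 9/2)
obs 8: x=1 → posterior Dirichlet(17/5, 14, 9, 9/2)
obs 9: x=2 → posterior Dirichlet(17/5, 14, 10, 9/2)
obs 10: x=2 → posterior Dirichlet(17/5, 14, 11, 9/2)
obs 11: x=1 → posterior Dirichlet(17/5, 15, 11, 9/2)
obs 12: x=1 → posterior Dirichlet(17/5, 16, 11, 9/2)
obs 13: x=0 → posterior Dirichlet(22/5, 16, 11, 9/2)
obs 14: x=3 → posterior Dirichlet(22/5, 16, 11, 11/2)

44/369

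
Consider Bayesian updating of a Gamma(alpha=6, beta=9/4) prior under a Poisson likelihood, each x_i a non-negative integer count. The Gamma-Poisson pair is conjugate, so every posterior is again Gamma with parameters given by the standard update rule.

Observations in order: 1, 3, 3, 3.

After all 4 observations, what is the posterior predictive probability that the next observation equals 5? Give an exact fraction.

369644165039062500000000000000/5132842708382182842735812571629

obs 1: x=1 → posterior Gamma(7, 13/4)
obs 2: x=3 → posterior Gamma(10, 17/4)
obs 3: x=3 → posterior Gamma(13, 21/4)
obs 4: x=3 → posterior Gamma(16, 25/4)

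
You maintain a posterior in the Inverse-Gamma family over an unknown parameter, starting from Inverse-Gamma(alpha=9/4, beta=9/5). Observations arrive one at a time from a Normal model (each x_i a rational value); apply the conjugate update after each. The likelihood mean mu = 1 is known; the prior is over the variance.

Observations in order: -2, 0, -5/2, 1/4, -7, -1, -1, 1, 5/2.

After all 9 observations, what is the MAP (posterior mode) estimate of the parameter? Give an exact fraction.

8053/1240

obs 1: x=-2 → posterior Inverse-Gamma(11/4, 63/10)
obs 2: x=0 → posterior Inverse-Gamma(13/4, 34/5)
obs 3: x=-5/2 → posterior Inverse-Gamma(15/4, 517/40)
obs 4: x=1/4 → posterior Inverse-Gamma(17/4, 2113/160)
obs 5: x=-7 → posterior Inverse-Gamma(19/4, 7233/160)
obs 6: x=-1 → posterior Inverse-Gamma(21/4, 7553/160)
obs 7: x=-1 → posterior Inverse-Gamma(23/4, 7873/160)
obs 8: x=1 → posterior Inverse-Gamma(25/4, 7873/160)
obs 9: x=5/2 → posterior Inverse-Gamma(27/4, 8053/160)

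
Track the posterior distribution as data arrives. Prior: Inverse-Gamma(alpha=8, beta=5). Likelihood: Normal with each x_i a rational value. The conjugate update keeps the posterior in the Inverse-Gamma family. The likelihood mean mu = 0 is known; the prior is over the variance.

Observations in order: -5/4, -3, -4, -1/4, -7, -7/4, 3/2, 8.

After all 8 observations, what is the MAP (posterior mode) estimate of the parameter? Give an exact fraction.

2479/416

obs 1: x=-5/4 → posterior Inverse-Gamma(17/2, 185/32)
obs 2: x=-3 → posterior Inverse-Gamma(9, 329/32)
obs 3: x=-4 → posterior Inverse-Gamma(19/2, 585/32)
obs 4: x=-1/4 → posterior Inverse-Gamma(10, 293/16)
obs 5: x=-7 → posterior Inverse-Gamma(21/2, 685/16)
obs 6: x=-7/4 → posterior Inverse-Gamma(11, 1419/32)
obs 7: x=3/2 → posterior Inverse-Gamma(23/2, 1455/32)
obs 8: x=8 → posterior Inverse-Gamma(12, 2479/32)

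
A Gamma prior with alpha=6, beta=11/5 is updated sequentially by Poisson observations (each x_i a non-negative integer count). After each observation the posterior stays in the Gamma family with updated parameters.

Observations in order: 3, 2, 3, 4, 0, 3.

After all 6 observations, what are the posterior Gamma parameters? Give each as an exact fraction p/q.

alpha=21, beta=41/5

obs 1: x=3 → posterior Gamma(9, 16/5)
obs 2: x=2 → posterior Gamma(11, 21/5)
obs 3: x=3 → posterior Gamma(14, 26/5)
obs 4: x=4 → posterior Gamma(18, 31/5)
obs 5: x=0 → posterior Gamma(18, 36/5)
obs 6: x=3 → posterior Gamma(21, 41/5)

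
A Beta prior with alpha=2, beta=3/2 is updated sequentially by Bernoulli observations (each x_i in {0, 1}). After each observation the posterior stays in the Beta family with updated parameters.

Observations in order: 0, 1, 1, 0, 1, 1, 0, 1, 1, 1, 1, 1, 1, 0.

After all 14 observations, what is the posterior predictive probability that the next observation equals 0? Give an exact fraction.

obs 1: x=0 → posterior Beta(2, 5/2)
obs 2: x=1 → posterior Beta(3, 5/2)
obs 3: x=1 → posterior Beta(4, 5/2)
obs 4: x=0 → posterior Beta(4, 7/2)
obs 5: x=1 → posterior Beta(5, 7/2)
obs 6: x=1 → posterior Beta(6, 7/2)
obs 7: x=0 → posterior Beta(6, 9/2)
obs 8: x=1 → posterior Beta(7, 9/2)
obs 9: x=1 → posterior Beta(8, 9/2)
obs 10: x=1 → posterior Beta(9, 9/2)
obs 11: x=1 → posterior Beta(10, 9/2)
obs 12: x=1 → posterior Beta(11, 9/2)
obs 13: x=1 → posterior Beta(12, 9/2)
obs 14: x=0 → posterior Beta(12, 11/2)

11/35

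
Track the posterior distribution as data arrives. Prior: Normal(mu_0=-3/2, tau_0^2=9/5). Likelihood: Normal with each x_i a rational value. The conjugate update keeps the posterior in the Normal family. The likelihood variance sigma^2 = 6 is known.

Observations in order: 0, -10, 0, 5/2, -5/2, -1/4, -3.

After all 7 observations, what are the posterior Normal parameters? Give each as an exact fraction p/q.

obs 1: x=0 → posterior Normal(-15/13, 18/13)
obs 2: x=-10 → posterior Normal(-45/16, 9/8)
obs 3: x=0 → posterior Normal(-45/19, 18/19)
obs 4: x=5/2 → posterior Normal(-75/44, 9/11)
obs 5: x=-5/2 → posterior Normal(-9/5, 18/25)
obs 6: x=-1/4 → posterior Normal(-183/112, 9/14)
obs 7: x=-3 → posterior Normal(-219/124, 18/31)

mu_0=-219/124, tau_0^2=18/31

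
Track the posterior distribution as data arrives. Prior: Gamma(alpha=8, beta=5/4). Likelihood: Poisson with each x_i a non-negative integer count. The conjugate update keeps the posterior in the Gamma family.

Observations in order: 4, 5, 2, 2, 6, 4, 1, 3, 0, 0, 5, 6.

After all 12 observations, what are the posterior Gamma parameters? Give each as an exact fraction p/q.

obs 1: x=4 → posterior Gamma(12, 9/4)
obs 2: x=5 → posterior Gamma(17, 13/4)
obs 3: x=2 → posterior Gamma(19, 17/4)
obs 4: x=2 → posterior Gamma(21, 21/4)
obs 5: x=6 → posterior Gamma(27, 25/4)
obs 6: x=4 → posterior Gamma(31, 29/4)
obs 7: x=1 → posterior Gamma(32, 33/4)
obs 8: x=3 → posterior Gamma(35, 37/4)
obs 9: x=0 → posterior Gamma(35, 41/4)
obs 10: x=0 → posterior Gamma(35, 45/4)
obs 11: x=5 → posterior Gamma(40, 49/4)
obs 12: x=6 → posterior Gamma(46, 53/4)

alpha=46, beta=53/4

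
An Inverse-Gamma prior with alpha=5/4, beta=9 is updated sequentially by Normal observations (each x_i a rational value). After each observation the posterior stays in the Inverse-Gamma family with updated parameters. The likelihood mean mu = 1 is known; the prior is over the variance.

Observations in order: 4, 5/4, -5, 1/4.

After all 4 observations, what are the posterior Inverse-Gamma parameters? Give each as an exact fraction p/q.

alpha=13/4, beta=509/16

obs 1: x=4 → posterior Inverse-Gamma(7/4, 27/2)
obs 2: x=5/4 → posterior Inverse-Gamma(9/4, 433/32)
obs 3: x=-5 → posterior Inverse-Gamma(11/4, 1009/32)
obs 4: x=1/4 → posterior Inverse-Gamma(13/4, 509/16)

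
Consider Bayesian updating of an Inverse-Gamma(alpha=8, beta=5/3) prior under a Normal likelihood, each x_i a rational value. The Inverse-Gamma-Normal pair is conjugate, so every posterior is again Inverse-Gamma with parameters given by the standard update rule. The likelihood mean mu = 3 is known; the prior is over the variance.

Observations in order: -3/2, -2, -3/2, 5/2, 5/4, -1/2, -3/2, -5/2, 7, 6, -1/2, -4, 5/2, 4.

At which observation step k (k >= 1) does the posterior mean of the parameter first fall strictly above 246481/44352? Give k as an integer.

k = 8

obs 1: x=-3/2 → posterior Inverse-Gamma(17/2, 283/24)
obs 2: x=-2 → posterior Inverse-Gamma(9, 583/24)
obs 3: x=-3/2 → posterior Inverse-Gamma(19/2, 413/12)
obs 4: x=5/2 → posterior Inverse-Gamma(10, 829/24)
obs 5: x=5/4 → posterior Inverse-Gamma(21/2, 3463/96)
obs 6: x=-1/2 → posterior Inverse-Gamma(11, 4051/96)
obs 7: x=-3/2 → posterior Inverse-Gamma(23/2, 5023/96)
obs 8: x=-5/2 → posterior Inverse-Gamma(12, 6475/96)
obs 9: x=7 → posterior Inverse-Gamma(25/2, 7243/96)
obs 10: x=6 → posterior Inverse-Gamma(13, 7675/96)
obs 11: x=-1/2 → posterior Inverse-Gamma(27/2, 8263/96)
obs 12: x=-4 → posterior Inverse-Gamma(14, 10615/96)
obs 13: x=5/2 → posterior Inverse-Gamma(29/2, 10627/96)
obs 14: x=4 → posterior Inverse-Gamma(15, 10675/96)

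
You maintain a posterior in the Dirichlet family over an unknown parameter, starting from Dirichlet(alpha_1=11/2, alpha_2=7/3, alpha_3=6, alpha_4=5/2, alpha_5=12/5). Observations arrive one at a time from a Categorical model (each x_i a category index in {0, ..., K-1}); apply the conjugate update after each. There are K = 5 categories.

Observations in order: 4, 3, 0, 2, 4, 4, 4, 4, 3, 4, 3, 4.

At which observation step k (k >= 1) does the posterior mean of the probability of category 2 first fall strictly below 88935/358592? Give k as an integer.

k = 10

obs 1: x=4 → posterior Dirichlet(11/2, 7/3, 6, 5/2, 17/5)
obs 2: x=3 → posterior Dirichlet(11/2, 7/3, 6, 7/2, 17/5)
obs 3: x=0 → posterior Dirichlet(13/2, 7/3, 6, 7/2, 17/5)
obs 4: x=2 → posterior Dirichlet(13/2, 7/3, 7, 7/2, 17/5)
obs 5: x=4 → posterior Dirichlet(13/2, 7/3, 7, 7/2, 22/5)
obs 6: x=4 → posterior Dirichlet(13/2, 7/3, 7, 7/2, 27/5)
obs 7: x=4 → posterior Dirichlet(13/2, 7/3, 7, 7/2, 32/5)
obs 8: x=4 → posterior Dirichlet(13/2, 7/3, 7, 7/2, 37/5)
obs 9: x=3 → posterior Dirichlet(13/2, 7/3, 7, 9/2, 37/5)
obs 10: x=4 → posterior Dirichlet(13/2, 7/3, 7, 9/2, 42/5)
obs 11: x=3 → posterior Dirichlet(13/2, 7/3, 7, 11/2, 42/5)
obs 12: x=4 → posterior Dirichlet(13/2, 7/3, 7, 11/2, 47/5)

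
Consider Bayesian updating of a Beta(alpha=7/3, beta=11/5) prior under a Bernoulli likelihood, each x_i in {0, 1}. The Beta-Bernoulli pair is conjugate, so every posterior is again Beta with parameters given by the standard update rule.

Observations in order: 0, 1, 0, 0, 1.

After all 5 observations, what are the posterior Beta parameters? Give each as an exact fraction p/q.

alpha=13/3, beta=26/5

obs 1: x=0 → posterior Beta(7/3, 16/5)
obs 2: x=1 → posterior Beta(10/3, 16/5)
obs 3: x=0 → posterior Beta(10/3, 21/5)
obs 4: x=0 → posterior Beta(10/3, 26/5)
obs 5: x=1 → posterior Beta(13/3, 26/5)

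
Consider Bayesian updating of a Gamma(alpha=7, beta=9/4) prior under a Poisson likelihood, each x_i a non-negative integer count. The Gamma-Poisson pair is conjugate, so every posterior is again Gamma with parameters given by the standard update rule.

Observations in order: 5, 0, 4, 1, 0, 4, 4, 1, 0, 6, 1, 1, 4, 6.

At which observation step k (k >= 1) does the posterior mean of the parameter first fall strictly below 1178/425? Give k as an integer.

obs 1: x=5 → posterior Gamma(12, 13/4)
obs 2: x=0 → posterior Gamma(12, 17/4)
obs 3: x=4 → posterior Gamma(16, 21/4)
obs 4: x=1 → posterior Gamma(17, 25/4)
obs 5: x=0 → posterior Gamma(17, 29/4)
obs 6: x=4 → posterior Gamma(21, 33/4)
obs 7: x=4 → posterior Gamma(25, 37/4)
obs 8: x=1 → posterior Gamma(26, 41/4)
obs 9: x=0 → posterior Gamma(26, 45/4)
obs 10: x=6 → posterior Gamma(32, 49/4)
obs 11: x=1 → posterior Gamma(33, 53/4)
obs 12: x=1 → posterior Gamma(34, 57/4)
obs 13: x=4 → posterior Gamma(38, 61/4)
obs 14: x=6 → posterior Gamma(44, 65/4)

k = 4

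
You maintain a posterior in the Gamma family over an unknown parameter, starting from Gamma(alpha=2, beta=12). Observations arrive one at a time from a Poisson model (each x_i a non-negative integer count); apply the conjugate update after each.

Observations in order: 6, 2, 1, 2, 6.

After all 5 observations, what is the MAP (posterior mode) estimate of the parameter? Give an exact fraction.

18/17

obs 1: x=6 → posterior Gamma(8, 13)
obs 2: x=2 → posterior Gamma(10, 14)
obs 3: x=1 → posterior Gamma(11, 15)
obs 4: x=2 → posterior Gamma(13, 16)
obs 5: x=6 → posterior Gamma(19, 17)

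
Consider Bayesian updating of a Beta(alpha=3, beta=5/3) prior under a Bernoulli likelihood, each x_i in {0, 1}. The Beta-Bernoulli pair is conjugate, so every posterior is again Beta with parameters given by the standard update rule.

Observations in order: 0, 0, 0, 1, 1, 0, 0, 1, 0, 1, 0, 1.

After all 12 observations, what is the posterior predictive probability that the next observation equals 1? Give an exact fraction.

obs 1: x=0 → posterior Beta(3, 8/3)
obs 2: x=0 → posterior Beta(3, 11/3)
obs 3: x=0 → posterior Beta(3, 14/3)
obs 4: x=1 → posterior Beta(4, 14/3)
obs 5: x=1 → posterior Beta(5, 14/3)
obs 6: x=0 → posterior Beta(5, 17/3)
obs 7: x=0 → posterior Beta(5, 20/3)
obs 8: x=1 → posterior Beta(6, 20/3)
obs 9: x=0 → posterior Beta(6, 23/3)
obs 10: x=1 → posterior Beta(7, 23/3)
obs 11: x=0 → posterior Beta(7, 26/3)
obs 12: x=1 → posterior Beta(8, 26/3)

12/25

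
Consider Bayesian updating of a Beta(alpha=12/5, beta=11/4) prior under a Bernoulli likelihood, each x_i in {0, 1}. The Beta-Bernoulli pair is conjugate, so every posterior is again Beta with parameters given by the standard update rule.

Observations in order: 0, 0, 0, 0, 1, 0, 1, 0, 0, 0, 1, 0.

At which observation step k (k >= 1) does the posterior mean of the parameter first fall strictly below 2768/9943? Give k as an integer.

obs 1: x=0 → posterior Beta(12/5, 15/4)
obs 2: x=0 → posterior Beta(12/5, 19/4)
obs 3: x=0 → posterior Beta(12/5, 23/4)
obs 4: x=0 → posterior Beta(12/5, 27/4)
obs 5: x=1 → posterior Beta(17/5, 27/4)
obs 6: x=0 → posterior Beta(17/5, 31/4)
obs 7: x=1 → posterior Beta(22/5, 31/4)
obs 8: x=0 → posterior Beta(22/5, 35/4)
obs 9: x=0 → posterior Beta(22/5, 39/4)
obs 10: x=0 → posterior Beta(22/5, 43/4)
obs 11: x=1 → posterior Beta(27/5, 43/4)
obs 12: x=0 → posterior Beta(27/5, 47/4)

k = 4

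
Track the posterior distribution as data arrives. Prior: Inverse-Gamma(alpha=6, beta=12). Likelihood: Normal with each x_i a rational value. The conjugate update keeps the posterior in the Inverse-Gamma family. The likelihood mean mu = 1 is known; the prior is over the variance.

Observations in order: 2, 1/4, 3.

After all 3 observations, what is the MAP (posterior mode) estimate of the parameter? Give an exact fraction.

473/272

obs 1: x=2 → posterior Inverse-Gamma(13/2, 25/2)
obs 2: x=1/4 → posterior Inverse-Gamma(7, 409/32)
obs 3: x=3 → posterior Inverse-Gamma(15/2, 473/32)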